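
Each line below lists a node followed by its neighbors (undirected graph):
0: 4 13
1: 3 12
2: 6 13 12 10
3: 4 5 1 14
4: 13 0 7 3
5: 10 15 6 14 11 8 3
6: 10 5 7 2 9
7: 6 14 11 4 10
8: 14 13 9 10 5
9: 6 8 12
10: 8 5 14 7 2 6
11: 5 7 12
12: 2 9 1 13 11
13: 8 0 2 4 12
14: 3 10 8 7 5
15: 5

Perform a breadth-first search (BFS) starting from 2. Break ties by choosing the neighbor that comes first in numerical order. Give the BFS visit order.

Visit 2; enqueue 6, 10, 12, 13 → queue [6, 10, 12, 13]
Visit 6; enqueue 5, 7, 9 → queue [10, 12, 13, 5, 7, 9]
Visit 10; enqueue 8, 14 → queue [12, 13, 5, 7, 9, 8, 14]
Visit 12; enqueue 1, 11 → queue [13, 5, 7, 9, 8, 14, 1, 11]
Visit 13; enqueue 0, 4 → queue [5, 7, 9, 8, 14, 1, 11, 0, 4]
Visit 5; enqueue 3, 15 → queue [7, 9, 8, 14, 1, 11, 0, 4, 3, 15]
Visit 7 → queue [9, 8, 14, 1, 11, 0, 4, 3, 15]
Visit 9 → queue [8, 14, 1, 11, 0, 4, 3, 15]
Visit 8 → queue [14, 1, 11, 0, 4, 3, 15]
Visit 14 → queue [1, 11, 0, 4, 3, 15]
Visit 1 → queue [11, 0, 4, 3, 15]
Visit 11 → queue [0, 4, 3, 15]
Visit 0 → queue [4, 3, 15]
Visit 4 → queue [3, 15]
Visit 3 → queue [15]
Visit 15 → queue []

2 6 10 12 13 5 7 9 8 14 1 11 0 4 3 15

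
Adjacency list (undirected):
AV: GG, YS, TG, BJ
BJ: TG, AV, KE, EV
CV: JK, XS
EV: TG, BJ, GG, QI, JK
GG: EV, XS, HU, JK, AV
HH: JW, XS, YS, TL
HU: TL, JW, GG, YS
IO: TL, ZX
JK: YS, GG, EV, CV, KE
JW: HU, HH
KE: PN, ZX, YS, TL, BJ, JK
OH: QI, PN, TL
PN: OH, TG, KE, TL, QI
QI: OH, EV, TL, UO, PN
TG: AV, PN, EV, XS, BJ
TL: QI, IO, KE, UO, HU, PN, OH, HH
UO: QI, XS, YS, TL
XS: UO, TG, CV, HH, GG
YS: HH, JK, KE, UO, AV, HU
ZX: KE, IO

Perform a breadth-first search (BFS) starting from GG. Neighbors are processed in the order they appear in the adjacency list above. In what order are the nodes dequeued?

GG EV XS HU JK AV TG BJ QI UO CV HH TL JW YS KE PN OH IO ZX

Visit GG; enqueue EV, XS, HU, JK, AV → queue [EV, XS, HU, JK, AV]
Visit EV; enqueue TG, BJ, QI → queue [XS, HU, JK, AV, TG, BJ, QI]
Visit XS; enqueue UO, CV, HH → queue [HU, JK, AV, TG, BJ, QI, UO, CV, HH]
Visit HU; enqueue TL, JW, YS → queue [JK, AV, TG, BJ, QI, UO, CV, HH, TL, JW, YS]
Visit JK; enqueue KE → queue [AV, TG, BJ, QI, UO, CV, HH, TL, JW, YS, KE]
Visit AV → queue [TG, BJ, QI, UO, CV, HH, TL, JW, YS, KE]
Visit TG; enqueue PN → queue [BJ, QI, UO, CV, HH, TL, JW, YS, KE, PN]
Visit BJ → queue [QI, UO, CV, HH, TL, JW, YS, KE, PN]
Visit QI; enqueue OH → queue [UO, CV, HH, TL, JW, YS, KE, PN, OH]
Visit UO → queue [CV, HH, TL, JW, YS, KE, PN, OH]
Visit CV → queue [HH, TL, JW, YS, KE, PN, OH]
Visit HH → queue [TL, JW, YS, KE, PN, OH]
Visit TL; enqueue IO → queue [JW, YS, KE, PN, OH, IO]
Visit JW → queue [YS, KE, PN, OH, IO]
Visit YS → queue [KE, PN, OH, IO]
Visit KE; enqueue ZX → queue [PN, OH, IO, ZX]
Visit PN → queue [OH, IO, ZX]
Visit OH → queue [IO, ZX]
Visit IO → queue [ZX]
Visit ZX → queue []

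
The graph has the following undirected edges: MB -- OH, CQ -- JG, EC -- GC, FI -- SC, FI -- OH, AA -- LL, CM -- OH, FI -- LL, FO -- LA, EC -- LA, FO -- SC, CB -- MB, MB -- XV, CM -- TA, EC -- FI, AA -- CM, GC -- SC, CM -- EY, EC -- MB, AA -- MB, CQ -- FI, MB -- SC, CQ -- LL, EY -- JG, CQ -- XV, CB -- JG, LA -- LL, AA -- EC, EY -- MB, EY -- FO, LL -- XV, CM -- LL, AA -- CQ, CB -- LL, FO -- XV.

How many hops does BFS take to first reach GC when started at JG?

Level 0: JG
Level 1: CB, CQ, EY
Level 2: AA, CM, FI, FO, LL, MB, XV
Level 3: EC, LA, OH, SC, TA
Level 4: GC
GC first appears at level 4.

4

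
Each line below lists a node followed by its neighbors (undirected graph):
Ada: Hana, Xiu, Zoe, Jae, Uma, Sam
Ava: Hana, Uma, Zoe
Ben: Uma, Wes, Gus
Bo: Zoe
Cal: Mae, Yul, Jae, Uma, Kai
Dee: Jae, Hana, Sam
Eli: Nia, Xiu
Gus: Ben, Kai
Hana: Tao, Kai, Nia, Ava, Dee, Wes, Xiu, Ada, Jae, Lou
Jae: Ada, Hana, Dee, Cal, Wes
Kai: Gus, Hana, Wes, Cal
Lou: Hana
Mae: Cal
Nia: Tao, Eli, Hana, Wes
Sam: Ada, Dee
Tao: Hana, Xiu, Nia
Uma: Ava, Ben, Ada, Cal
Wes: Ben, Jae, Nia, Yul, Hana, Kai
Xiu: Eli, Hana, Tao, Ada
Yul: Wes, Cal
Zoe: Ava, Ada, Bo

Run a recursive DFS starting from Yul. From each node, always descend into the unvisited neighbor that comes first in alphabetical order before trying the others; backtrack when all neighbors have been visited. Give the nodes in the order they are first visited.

Visit Yul
Yul → Cal
Cal → Jae
Jae → Ada
Ada → Hana
Hana → Ava
Ava → Uma
Uma → Ben
Ben → Gus
Gus → Kai
Kai → Wes
Wes → Nia
Nia → Eli
Eli → Xiu
Xiu → Tao
Ava → Zoe
Zoe → Bo
Hana → Dee
Dee → Sam
Hana → Lou
Cal → Mae

Yul Cal Jae Ada Hana Ava Uma Ben Gus Kai Wes Nia Eli Xiu Tao Zoe Bo Dee Sam Lou Mae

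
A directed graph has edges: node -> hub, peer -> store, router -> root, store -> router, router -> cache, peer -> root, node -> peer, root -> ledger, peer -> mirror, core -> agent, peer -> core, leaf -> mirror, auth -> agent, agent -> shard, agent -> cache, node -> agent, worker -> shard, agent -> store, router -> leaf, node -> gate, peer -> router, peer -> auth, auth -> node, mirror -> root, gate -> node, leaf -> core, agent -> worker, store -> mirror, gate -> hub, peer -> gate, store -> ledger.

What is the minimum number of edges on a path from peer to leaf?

2

Level 0: peer
Level 1: auth, core, gate, mirror, root, router, store
Level 2: agent, cache, hub, leaf, ledger, node
Level 3: shard, worker
leaf first appears at level 2.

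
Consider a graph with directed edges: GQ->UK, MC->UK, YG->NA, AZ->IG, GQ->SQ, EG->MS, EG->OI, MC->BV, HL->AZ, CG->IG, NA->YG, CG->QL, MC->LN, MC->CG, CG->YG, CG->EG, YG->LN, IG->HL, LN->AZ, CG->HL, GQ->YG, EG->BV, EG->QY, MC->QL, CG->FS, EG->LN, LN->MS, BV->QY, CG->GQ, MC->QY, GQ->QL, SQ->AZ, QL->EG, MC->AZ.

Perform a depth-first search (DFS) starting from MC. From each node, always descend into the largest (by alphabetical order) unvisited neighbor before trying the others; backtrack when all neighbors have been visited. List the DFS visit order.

Visit MC
MC → UK
MC → QY
MC → QL
QL → EG
EG → OI
EG → MS
EG → LN
LN → AZ
AZ → IG
IG → HL
EG → BV
MC → CG
CG → YG
YG → NA
CG → GQ
GQ → SQ
CG → FS

MC UK QY QL EG OI MS LN AZ IG HL BV CG YG NA GQ SQ FS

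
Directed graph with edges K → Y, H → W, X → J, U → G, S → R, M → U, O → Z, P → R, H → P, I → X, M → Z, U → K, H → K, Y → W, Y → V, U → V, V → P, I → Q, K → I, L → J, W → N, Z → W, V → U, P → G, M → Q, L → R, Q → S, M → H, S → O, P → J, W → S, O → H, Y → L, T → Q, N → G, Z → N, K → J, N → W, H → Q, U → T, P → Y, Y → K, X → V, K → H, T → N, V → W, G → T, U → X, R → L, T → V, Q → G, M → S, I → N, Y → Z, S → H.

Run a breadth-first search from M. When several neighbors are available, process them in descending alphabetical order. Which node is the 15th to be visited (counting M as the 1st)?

O

Visit M; enqueue Z, U, S, Q, H → queue [Z, U, S, Q, H]
Visit Z; enqueue W, N → queue [U, S, Q, H, W, N]
Visit U; enqueue X, V, T, K, G → queue [S, Q, H, W, N, X, V, T, K, G]
Visit S; enqueue R, O → queue [Q, H, W, N, X, V, T, K, G, R, O]
Visit Q → queue [H, W, N, X, V, T, K, G, R, O]
Visit H; enqueue P → queue [W, N, X, V, T, K, G, R, O, P]
Visit W → queue [N, X, V, T, K, G, R, O, P]
Visit N → queue [X, V, T, K, G, R, O, P]
Visit X; enqueue J → queue [V, T, K, G, R, O, P, J]
Visit V → queue [T, K, G, R, O, P, J]
Visit T → queue [K, G, R, O, P, J]
Visit K; enqueue Y, I → queue [G, R, O, P, J, Y, I]
Visit G → queue [R, O, P, J, Y, I]
Visit R; enqueue L → queue [O, P, J, Y, I, L]
Visit O → queue [P, J, Y, I, L]
Visit P → queue [J, Y, I, L]
Visit J → queue [Y, I, L]
Visit Y → queue [I, L]
Visit I → queue [L]
Visit L → queue []

Visit order: M, Z, U, S, Q, H, W, N, X, V, T, K, G, R, O, P, J, Y, I, L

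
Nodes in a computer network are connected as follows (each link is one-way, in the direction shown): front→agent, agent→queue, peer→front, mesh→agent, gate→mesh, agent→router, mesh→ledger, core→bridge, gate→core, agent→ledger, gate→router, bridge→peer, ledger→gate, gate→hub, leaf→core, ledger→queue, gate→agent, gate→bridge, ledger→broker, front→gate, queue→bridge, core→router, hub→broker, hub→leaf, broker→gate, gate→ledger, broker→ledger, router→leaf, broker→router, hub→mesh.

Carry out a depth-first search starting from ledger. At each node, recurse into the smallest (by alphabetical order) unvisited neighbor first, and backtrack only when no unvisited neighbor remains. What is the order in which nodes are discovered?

ledger -> broker -> gate -> agent -> queue -> bridge -> peer -> front -> router -> leaf -> core -> hub -> mesh

Visit ledger
ledger → broker
broker → gate
gate → agent
agent → queue
queue → bridge
bridge → peer
peer → front
agent → router
router → leaf
leaf → core
gate → hub
hub → mesh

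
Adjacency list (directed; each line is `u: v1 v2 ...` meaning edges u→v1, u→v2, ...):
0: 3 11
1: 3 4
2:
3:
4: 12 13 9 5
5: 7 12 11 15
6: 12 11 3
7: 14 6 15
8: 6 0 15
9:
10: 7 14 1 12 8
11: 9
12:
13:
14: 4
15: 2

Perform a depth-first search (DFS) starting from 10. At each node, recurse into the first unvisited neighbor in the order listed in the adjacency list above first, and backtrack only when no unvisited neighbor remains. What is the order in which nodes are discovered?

Visit 10
10 → 7
7 → 14
14 → 4
4 → 12
4 → 13
4 → 9
4 → 5
5 → 11
5 → 15
15 → 2
7 → 6
6 → 3
10 → 1
10 → 8
8 → 0

10, 7, 14, 4, 12, 13, 9, 5, 11, 15, 2, 6, 3, 1, 8, 0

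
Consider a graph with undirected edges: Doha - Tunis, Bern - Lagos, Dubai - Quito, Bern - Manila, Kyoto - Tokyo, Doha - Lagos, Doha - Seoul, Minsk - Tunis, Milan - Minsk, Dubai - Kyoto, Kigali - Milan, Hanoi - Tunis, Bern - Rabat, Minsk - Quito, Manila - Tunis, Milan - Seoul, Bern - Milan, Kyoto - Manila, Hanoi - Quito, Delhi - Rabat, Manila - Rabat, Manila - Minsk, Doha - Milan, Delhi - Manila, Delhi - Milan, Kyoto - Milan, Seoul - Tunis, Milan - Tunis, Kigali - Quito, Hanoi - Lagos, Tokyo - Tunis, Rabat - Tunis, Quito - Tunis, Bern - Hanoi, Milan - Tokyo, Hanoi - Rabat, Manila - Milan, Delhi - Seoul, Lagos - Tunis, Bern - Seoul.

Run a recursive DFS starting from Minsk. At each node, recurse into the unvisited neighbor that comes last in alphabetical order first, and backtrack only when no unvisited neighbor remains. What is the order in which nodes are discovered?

Visit Minsk
Minsk → Tunis
Tunis → Tokyo
Tokyo → Milan
Milan → Seoul
Seoul → Doha
Doha → Lagos
Lagos → Hanoi
Hanoi → Rabat
Rabat → Manila
Manila → Kyoto
Kyoto → Dubai
Dubai → Quito
Quito → Kigali
Manila → Delhi
Manila → Bern

Minsk, Tunis, Tokyo, Milan, Seoul, Doha, Lagos, Hanoi, Rabat, Manila, Kyoto, Dubai, Quito, Kigali, Delhi, Bern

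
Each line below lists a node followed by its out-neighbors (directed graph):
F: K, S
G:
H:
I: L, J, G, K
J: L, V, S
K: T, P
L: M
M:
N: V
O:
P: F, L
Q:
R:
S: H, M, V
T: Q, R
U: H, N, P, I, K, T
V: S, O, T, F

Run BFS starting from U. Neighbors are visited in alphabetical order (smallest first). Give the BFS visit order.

Visit U; enqueue H, I, K, N, P, T → queue [H, I, K, N, P, T]
Visit H → queue [I, K, N, P, T]
Visit I; enqueue G, J, L → queue [K, N, P, T, G, J, L]
Visit K → queue [N, P, T, G, J, L]
Visit N; enqueue V → queue [P, T, G, J, L, V]
Visit P; enqueue F → queue [T, G, J, L, V, F]
Visit T; enqueue Q, R → queue [G, J, L, V, F, Q, R]
Visit G → queue [J, L, V, F, Q, R]
Visit J; enqueue S → queue [L, V, F, Q, R, S]
Visit L; enqueue M → queue [V, F, Q, R, S, M]
Visit V; enqueue O → queue [F, Q, R, S, M, O]
Visit F → queue [Q, R, S, M, O]
Visit Q → queue [R, S, M, O]
Visit R → queue [S, M, O]
Visit S → queue [M, O]
Visit M → queue [O]
Visit O → queue []

U → H → I → K → N → P → T → G → J → L → V → F → Q → R → S → M → O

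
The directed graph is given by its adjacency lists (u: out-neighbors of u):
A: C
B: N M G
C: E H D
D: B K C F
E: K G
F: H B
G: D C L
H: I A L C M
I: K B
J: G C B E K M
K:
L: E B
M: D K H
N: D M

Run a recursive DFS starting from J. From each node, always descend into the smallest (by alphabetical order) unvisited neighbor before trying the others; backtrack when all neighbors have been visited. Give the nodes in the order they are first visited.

J B G C D F H A I K L E M N

Visit J
J → B
B → G
G → C
C → D
D → F
F → H
H → A
H → I
I → K
H → L
L → E
H → M
B → N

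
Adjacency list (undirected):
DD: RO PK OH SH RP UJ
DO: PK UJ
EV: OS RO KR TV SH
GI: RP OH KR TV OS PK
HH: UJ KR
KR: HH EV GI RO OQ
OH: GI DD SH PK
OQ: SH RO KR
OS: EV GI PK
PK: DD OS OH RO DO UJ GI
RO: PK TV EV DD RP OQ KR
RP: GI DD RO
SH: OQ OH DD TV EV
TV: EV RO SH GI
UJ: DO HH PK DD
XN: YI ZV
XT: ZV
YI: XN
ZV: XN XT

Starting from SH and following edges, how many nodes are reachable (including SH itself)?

15

BFS from SH visits: SH, OQ, OH, DD, TV, EV, RO, KR, GI, PK, RP, UJ, OS, HH, DO
Reachable nodes: 15 of 19 total.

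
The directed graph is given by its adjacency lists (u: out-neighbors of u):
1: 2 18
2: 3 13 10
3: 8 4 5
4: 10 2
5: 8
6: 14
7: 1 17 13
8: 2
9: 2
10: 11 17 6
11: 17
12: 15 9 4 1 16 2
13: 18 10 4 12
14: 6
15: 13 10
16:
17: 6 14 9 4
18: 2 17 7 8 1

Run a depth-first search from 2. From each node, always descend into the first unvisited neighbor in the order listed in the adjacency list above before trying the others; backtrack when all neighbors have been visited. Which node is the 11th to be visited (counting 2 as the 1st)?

Visit 2
2 → 3
3 → 8
3 → 4
4 → 10
10 → 11
11 → 17
17 → 6
6 → 14
17 → 9
3 → 5
2 → 13
13 → 18
18 → 7
7 → 1
13 → 12
12 → 15
12 → 16

Visit order: 2, 3, 8, 4, 10, 11, 17, 6, 14, 9, 5, 13, 18, 7, 1, 12, 15, 16

5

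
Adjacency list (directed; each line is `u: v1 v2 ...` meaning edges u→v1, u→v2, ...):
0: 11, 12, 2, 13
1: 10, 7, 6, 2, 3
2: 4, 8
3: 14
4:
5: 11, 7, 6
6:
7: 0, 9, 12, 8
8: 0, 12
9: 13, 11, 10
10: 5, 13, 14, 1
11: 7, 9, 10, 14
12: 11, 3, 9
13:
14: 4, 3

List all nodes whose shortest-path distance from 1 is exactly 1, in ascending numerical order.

Level 0: 1
Level 1: 2, 3, 6, 7, 10
Level 2: 0, 4, 5, 8, 9, 12, 13, 14
Level 3: 11

2, 3, 6, 7, 10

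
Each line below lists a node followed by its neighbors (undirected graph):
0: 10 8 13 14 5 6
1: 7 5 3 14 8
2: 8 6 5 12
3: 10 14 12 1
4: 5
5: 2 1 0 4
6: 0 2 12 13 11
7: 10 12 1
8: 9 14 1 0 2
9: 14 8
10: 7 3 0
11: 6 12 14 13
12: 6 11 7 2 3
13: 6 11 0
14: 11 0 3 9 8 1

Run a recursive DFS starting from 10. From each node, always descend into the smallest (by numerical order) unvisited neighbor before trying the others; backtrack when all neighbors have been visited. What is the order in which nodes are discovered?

Visit 10
10 → 0
0 → 5
5 → 1
1 → 3
3 → 12
12 → 2
2 → 6
6 → 11
11 → 13
11 → 14
14 → 8
8 → 9
12 → 7
5 → 4

10, 0, 5, 1, 3, 12, 2, 6, 11, 13, 14, 8, 9, 7, 4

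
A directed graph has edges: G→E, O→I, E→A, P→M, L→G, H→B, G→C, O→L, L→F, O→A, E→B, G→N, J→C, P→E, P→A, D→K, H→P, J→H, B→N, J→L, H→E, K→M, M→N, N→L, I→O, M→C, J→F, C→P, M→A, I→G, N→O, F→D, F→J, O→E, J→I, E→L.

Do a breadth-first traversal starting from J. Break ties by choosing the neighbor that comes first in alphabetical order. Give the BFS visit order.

Visit J; enqueue C, F, H, I, L → queue [C, F, H, I, L]
Visit C; enqueue P → queue [F, H, I, L, P]
Visit F; enqueue D → queue [H, I, L, P, D]
Visit H; enqueue B, E → queue [I, L, P, D, B, E]
Visit I; enqueue G, O → queue [L, P, D, B, E, G, O]
Visit L → queue [P, D, B, E, G, O]
Visit P; enqueue A, M → queue [D, B, E, G, O, A, M]
Visit D; enqueue K → queue [B, E, G, O, A, M, K]
Visit B; enqueue N → queue [E, G, O, A, M, K, N]
Visit E → queue [G, O, A, M, K, N]
Visit G → queue [O, A, M, K, N]
Visit O → queue [A, M, K, N]
Visit A → queue [M, K, N]
Visit M → queue [K, N]
Visit K → queue [N]
Visit N → queue []

J C F H I L P D B E G O A M K N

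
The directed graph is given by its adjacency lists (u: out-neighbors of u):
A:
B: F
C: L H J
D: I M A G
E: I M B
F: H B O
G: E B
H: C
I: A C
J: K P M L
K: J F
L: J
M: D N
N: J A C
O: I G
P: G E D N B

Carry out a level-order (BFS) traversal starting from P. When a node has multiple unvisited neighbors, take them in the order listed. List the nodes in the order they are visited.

Visit P; enqueue G, E, D, N, B → queue [G, E, D, N, B]
Visit G → queue [E, D, N, B]
Visit E; enqueue I, M → queue [D, N, B, I, M]
Visit D; enqueue A → queue [N, B, I, M, A]
Visit N; enqueue J, C → queue [B, I, M, A, J, C]
Visit B; enqueue F → queue [I, M, A, J, C, F]
Visit I → queue [M, A, J, C, F]
Visit M → queue [A, J, C, F]
Visit A → queue [J, C, F]
Visit J; enqueue K, L → queue [C, F, K, L]
Visit C; enqueue H → queue [F, K, L, H]
Visit F; enqueue O → queue [K, L, H, O]
Visit K → queue [L, H, O]
Visit L → queue [H, O]
Visit H → queue [O]
Visit O → queue []

P, G, E, D, N, B, I, M, A, J, C, F, K, L, H, O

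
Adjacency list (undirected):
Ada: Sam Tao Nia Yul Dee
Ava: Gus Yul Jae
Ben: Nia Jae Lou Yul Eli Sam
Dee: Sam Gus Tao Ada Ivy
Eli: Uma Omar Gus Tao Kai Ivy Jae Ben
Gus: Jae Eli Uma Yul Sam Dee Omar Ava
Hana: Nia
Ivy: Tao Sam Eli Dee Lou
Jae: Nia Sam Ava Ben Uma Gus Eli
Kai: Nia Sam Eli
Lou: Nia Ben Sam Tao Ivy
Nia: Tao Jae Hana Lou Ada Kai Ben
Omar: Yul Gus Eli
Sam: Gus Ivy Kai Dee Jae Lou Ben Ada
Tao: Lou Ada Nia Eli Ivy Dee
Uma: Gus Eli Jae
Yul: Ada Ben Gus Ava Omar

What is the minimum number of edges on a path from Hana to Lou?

Level 0: Hana
Level 1: Nia
Level 2: Ada, Ben, Jae, Kai, Lou, Tao
Level 3: Ava, Dee, Eli, Gus, Ivy, Sam, Uma, Yul
Level 4: Omar
Lou first appears at level 2.

2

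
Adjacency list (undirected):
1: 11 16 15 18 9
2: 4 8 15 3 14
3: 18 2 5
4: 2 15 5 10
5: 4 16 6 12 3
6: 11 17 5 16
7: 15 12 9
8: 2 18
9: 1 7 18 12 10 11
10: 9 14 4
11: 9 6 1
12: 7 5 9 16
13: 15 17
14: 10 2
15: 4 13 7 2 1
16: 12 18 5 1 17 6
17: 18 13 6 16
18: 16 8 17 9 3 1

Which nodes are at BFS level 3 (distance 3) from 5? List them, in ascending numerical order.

8, 13, 14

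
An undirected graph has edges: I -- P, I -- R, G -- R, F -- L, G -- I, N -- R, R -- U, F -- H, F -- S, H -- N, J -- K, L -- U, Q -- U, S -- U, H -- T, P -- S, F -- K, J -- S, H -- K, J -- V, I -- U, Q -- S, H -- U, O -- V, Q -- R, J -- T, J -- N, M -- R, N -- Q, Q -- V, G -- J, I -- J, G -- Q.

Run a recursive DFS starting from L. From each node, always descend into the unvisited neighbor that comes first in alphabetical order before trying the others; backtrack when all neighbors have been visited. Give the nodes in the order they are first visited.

Visit L
L → F
F → H
H → K
K → J
J → G
G → I
I → P
P → S
S → Q
Q → N
N → R
R → M
R → U
Q → V
V → O
J → T

L, F, H, K, J, G, I, P, S, Q, N, R, M, U, V, O, T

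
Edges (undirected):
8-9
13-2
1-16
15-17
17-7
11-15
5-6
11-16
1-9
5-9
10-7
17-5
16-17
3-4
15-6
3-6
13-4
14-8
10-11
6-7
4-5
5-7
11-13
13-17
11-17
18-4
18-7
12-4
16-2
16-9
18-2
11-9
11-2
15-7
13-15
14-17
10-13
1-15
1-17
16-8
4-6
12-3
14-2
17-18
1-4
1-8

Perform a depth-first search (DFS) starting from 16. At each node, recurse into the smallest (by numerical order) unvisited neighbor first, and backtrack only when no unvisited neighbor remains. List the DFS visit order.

16 1 4 3 6 5 7 10 11 2 13 15 17 14 8 9 18 12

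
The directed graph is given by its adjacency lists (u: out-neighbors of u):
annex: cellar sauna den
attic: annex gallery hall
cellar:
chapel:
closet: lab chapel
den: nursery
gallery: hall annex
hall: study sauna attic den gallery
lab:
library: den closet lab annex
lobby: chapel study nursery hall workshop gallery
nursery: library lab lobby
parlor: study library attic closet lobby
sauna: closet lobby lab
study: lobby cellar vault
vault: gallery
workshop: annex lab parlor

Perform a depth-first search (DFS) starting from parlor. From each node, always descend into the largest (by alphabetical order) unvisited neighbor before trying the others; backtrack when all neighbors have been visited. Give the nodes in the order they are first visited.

parlor → study → vault → gallery → hall → sauna → lobby → workshop → lab → annex → den → nursery → library → closet → chapel → cellar → attic

Visit parlor
parlor → study
study → vault
vault → gallery
gallery → hall
hall → sauna
sauna → lobby
lobby → workshop
workshop → lab
workshop → annex
annex → den
den → nursery
nursery → library
library → closet
closet → chapel
annex → cellar
hall → attic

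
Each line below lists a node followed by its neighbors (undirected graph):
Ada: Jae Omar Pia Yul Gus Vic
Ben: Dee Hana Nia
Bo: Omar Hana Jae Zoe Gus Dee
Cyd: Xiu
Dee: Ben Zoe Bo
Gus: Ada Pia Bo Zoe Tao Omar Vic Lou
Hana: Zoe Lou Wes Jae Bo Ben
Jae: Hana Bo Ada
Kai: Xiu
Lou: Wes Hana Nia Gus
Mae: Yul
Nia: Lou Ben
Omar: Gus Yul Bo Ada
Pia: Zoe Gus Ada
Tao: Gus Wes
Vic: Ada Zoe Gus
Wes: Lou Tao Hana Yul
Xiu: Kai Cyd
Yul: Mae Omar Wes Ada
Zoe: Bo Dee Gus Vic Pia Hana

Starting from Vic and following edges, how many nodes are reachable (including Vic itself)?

BFS from Vic visits: Vic, Ada, Zoe, Gus, Jae, Omar, Pia, Yul, Bo, Dee, Hana, Tao, Lou, Mae, Wes, Ben, Nia
Reachable nodes: 17 of 20 total.

17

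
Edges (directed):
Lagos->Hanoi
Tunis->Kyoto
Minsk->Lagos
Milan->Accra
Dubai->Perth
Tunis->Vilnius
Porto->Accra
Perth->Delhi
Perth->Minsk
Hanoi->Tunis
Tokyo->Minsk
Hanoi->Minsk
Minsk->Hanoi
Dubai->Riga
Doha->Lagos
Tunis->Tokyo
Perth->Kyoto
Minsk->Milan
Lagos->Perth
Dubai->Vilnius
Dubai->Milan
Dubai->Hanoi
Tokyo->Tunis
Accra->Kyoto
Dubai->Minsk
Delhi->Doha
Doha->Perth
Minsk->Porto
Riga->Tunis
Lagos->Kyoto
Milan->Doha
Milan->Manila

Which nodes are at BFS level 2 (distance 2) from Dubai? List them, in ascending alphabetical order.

Accra, Delhi, Doha, Kyoto, Lagos, Manila, Porto, Tunis

Level 0: Dubai
Level 1: Hanoi, Milan, Minsk, Perth, Riga, Vilnius
Level 2: Accra, Delhi, Doha, Kyoto, Lagos, Manila, Porto, Tunis
Level 3: Tokyo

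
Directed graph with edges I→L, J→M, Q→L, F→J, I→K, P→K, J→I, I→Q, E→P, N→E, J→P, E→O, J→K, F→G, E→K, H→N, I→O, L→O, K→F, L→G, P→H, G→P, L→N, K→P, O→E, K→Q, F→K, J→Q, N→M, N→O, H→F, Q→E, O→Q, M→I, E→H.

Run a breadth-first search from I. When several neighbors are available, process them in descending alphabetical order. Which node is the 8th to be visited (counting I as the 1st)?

G

Visit I; enqueue Q, O, L, K → queue [Q, O, L, K]
Visit Q; enqueue E → queue [O, L, K, E]
Visit O → queue [L, K, E]
Visit L; enqueue N, G → queue [K, E, N, G]
Visit K; enqueue P, F → queue [E, N, G, P, F]
Visit E; enqueue H → queue [N, G, P, F, H]
Visit N; enqueue M → queue [G, P, F, H, M]
Visit G → queue [P, F, H, M]
Visit P → queue [F, H, M]
Visit F; enqueue J → queue [H, M, J]
Visit H → queue [M, J]
Visit M → queue [J]
Visit J → queue []

Visit order: I, Q, O, L, K, E, N, G, P, F, H, M, J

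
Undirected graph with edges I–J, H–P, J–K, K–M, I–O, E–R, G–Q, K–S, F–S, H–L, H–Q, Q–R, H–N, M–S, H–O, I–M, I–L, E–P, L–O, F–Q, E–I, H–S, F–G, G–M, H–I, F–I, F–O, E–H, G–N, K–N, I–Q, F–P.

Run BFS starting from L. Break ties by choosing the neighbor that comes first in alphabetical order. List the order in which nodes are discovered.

Visit L; enqueue H, I, O → queue [H, I, O]
Visit H; enqueue E, N, P, Q, S → queue [I, O, E, N, P, Q, S]
Visit I; enqueue F, J, M → queue [O, E, N, P, Q, S, F, J, M]
Visit O → queue [E, N, P, Q, S, F, J, M]
Visit E; enqueue R → queue [N, P, Q, S, F, J, M, R]
Visit N; enqueue G, K → queue [P, Q, S, F, J, M, R, G, K]
Visit P → queue [Q, S, F, J, M, R, G, K]
Visit Q → queue [S, F, J, M, R, G, K]
Visit S → queue [F, J, M, R, G, K]
Visit F → queue [J, M, R, G, K]
Visit J → queue [M, R, G, K]
Visit M → queue [R, G, K]
Visit R → queue [G, K]
Visit G → queue [K]
Visit K → queue []

L, H, I, O, E, N, P, Q, S, F, J, M, R, G, K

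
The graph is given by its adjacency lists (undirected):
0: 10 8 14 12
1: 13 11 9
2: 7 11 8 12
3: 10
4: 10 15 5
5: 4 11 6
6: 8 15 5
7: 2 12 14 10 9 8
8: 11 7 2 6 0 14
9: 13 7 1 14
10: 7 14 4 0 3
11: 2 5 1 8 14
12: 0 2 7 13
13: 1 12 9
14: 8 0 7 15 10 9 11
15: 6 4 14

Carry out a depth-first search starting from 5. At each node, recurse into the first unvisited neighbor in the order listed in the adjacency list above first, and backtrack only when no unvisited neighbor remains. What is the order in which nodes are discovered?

Visit 5
5 → 4
4 → 10
10 → 7
7 → 2
2 → 11
11 → 1
1 → 13
13 → 12
12 → 0
0 → 8
8 → 6
6 → 15
15 → 14
14 → 9
10 → 3

5, 4, 10, 7, 2, 11, 1, 13, 12, 0, 8, 6, 15, 14, 9, 3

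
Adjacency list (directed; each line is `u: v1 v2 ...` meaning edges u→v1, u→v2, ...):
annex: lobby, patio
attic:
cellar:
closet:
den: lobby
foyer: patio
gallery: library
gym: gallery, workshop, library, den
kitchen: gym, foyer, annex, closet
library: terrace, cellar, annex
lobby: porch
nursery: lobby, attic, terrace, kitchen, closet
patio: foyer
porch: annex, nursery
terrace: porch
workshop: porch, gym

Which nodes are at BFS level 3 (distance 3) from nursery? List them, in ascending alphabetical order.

Level 0: nursery
Level 1: attic, closet, kitchen, lobby, terrace
Level 2: annex, foyer, gym, porch
Level 3: den, gallery, library, patio, workshop
Level 4: cellar

den, gallery, library, patio, workshop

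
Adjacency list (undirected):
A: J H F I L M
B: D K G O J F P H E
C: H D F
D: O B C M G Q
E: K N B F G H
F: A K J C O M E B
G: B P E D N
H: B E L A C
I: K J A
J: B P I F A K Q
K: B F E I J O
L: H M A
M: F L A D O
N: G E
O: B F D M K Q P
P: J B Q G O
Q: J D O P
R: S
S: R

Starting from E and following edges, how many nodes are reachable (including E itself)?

17

BFS from E visits: E, K, N, B, F, G, H, I, J, O, D, P, A, C, M, L, Q
Reachable nodes: 17 of 19 total.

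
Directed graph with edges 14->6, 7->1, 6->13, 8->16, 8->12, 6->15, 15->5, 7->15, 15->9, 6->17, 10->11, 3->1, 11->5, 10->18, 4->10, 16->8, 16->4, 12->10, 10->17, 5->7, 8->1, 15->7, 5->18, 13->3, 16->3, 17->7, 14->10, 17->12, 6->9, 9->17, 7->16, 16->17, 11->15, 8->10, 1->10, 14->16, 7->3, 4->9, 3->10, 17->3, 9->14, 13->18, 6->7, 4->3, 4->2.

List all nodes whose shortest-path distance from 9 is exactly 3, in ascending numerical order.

1, 4, 8, 11, 13, 15, 18

Level 0: 9
Level 1: 14, 17
Level 2: 3, 6, 7, 10, 12, 16
Level 3: 1, 4, 8, 11, 13, 15, 18
Level 4: 2, 5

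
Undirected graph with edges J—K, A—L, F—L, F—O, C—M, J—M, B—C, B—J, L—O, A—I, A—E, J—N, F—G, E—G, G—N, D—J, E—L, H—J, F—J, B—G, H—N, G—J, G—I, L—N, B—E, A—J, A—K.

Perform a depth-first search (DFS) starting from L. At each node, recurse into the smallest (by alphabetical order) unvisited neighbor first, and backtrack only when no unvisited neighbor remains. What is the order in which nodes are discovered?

Visit L
L → A
A → E
E → B
B → C
C → M
M → J
J → D
J → F
F → G
G → I
G → N
N → H
F → O
J → K

L A E B C M J D F G I N H O K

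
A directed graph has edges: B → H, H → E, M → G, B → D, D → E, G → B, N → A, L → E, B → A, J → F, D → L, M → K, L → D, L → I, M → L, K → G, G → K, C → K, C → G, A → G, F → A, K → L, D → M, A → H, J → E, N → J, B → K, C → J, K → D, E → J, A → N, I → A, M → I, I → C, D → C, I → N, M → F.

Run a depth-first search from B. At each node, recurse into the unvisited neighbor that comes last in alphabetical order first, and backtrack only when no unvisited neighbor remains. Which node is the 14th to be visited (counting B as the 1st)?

M

Visit B
B → K
K → L
L → I
I → N
N → J
J → F
F → A
A → H
H → E
A → G
I → C
L → D
D → M

Visit order: B, K, L, I, N, J, F, A, H, E, G, C, D, M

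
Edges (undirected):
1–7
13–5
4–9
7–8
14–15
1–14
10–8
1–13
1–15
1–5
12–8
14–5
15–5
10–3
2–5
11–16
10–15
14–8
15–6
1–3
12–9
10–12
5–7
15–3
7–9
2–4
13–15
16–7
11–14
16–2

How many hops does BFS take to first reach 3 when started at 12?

Level 0: 12
Level 1: 8, 9, 10
Level 2: 3, 4, 7, 14, 15
Level 3: 1, 2, 5, 6, 11, 13, 16
3 first appears at level 2.

2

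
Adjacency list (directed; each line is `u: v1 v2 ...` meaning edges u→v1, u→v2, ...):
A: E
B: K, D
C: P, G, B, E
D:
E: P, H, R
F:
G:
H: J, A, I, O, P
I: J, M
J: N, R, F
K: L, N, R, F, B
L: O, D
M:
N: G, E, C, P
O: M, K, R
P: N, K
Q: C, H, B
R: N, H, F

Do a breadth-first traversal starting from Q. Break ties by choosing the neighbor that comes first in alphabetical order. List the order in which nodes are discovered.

Q -> B -> C -> H -> D -> K -> E -> G -> P -> A -> I -> J -> O -> F -> L -> N -> R -> M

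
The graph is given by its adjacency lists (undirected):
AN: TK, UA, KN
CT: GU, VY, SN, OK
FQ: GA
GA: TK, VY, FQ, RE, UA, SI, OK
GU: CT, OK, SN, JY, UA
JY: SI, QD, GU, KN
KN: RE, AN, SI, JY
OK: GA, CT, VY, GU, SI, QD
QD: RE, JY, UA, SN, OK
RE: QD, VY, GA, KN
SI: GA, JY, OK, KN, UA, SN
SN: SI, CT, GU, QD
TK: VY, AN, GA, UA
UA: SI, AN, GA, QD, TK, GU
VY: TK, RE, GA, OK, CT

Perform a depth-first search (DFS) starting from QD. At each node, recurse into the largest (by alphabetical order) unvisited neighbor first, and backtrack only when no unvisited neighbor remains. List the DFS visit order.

Visit QD
QD → UA
UA → TK
TK → VY
VY → RE
RE → KN
KN → SI
SI → SN
SN → GU
GU → OK
OK → GA
GA → FQ
OK → CT
GU → JY
KN → AN

QD, UA, TK, VY, RE, KN, SI, SN, GU, OK, GA, FQ, CT, JY, AN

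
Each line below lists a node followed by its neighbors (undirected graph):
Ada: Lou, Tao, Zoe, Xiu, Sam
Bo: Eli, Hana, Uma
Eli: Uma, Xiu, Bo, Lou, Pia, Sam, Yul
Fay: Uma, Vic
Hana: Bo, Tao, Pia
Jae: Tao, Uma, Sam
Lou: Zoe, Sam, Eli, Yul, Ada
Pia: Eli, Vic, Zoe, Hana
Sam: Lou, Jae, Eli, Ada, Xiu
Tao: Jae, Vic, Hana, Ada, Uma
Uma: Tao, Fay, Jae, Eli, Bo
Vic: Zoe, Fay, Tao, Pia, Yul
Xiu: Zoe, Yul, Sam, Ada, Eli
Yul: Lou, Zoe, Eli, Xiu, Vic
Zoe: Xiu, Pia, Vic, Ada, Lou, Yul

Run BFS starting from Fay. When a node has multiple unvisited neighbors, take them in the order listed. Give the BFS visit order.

Visit Fay; enqueue Uma, Vic → queue [Uma, Vic]
Visit Uma; enqueue Tao, Jae, Eli, Bo → queue [Vic, Tao, Jae, Eli, Bo]
Visit Vic; enqueue Zoe, Pia, Yul → queue [Tao, Jae, Eli, Bo, Zoe, Pia, Yul]
Visit Tao; enqueue Hana, Ada → queue [Jae, Eli, Bo, Zoe, Pia, Yul, Hana, Ada]
Visit Jae; enqueue Sam → queue [Eli, Bo, Zoe, Pia, Yul, Hana, Ada, Sam]
Visit Eli; enqueue Xiu, Lou → queue [Bo, Zoe, Pia, Yul, Hana, Ada, Sam, Xiu, Lou]
Visit Bo → queue [Zoe, Pia, Yul, Hana, Ada, Sam, Xiu, Lou]
Visit Zoe → queue [Pia, Yul, Hana, Ada, Sam, Xiu, Lou]
Visit Pia → queue [Yul, Hana, Ada, Sam, Xiu, Lou]
Visit Yul → queue [Hana, Ada, Sam, Xiu, Lou]
Visit Hana → queue [Ada, Sam, Xiu, Lou]
Visit Ada → queue [Sam, Xiu, Lou]
Visit Sam → queue [Xiu, Lou]
Visit Xiu → queue [Lou]
Visit Lou → queue []

Fay, Uma, Vic, Tao, Jae, Eli, Bo, Zoe, Pia, Yul, Hana, Ada, Sam, Xiu, Lou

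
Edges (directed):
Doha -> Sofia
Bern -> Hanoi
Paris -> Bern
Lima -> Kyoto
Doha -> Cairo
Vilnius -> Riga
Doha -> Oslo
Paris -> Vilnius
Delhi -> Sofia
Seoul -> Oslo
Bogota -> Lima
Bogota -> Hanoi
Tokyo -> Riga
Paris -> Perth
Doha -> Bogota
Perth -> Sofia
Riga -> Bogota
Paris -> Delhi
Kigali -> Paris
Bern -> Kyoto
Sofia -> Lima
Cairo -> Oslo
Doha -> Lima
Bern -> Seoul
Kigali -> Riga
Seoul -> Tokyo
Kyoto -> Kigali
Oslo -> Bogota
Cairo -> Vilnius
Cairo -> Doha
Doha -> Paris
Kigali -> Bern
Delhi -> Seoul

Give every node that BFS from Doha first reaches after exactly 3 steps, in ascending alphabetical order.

Level 0: Doha
Level 1: Bogota, Cairo, Lima, Oslo, Paris, Sofia
Level 2: Bern, Delhi, Hanoi, Kyoto, Perth, Vilnius
Level 3: Kigali, Riga, Seoul
Level 4: Tokyo

Kigali, Riga, Seoul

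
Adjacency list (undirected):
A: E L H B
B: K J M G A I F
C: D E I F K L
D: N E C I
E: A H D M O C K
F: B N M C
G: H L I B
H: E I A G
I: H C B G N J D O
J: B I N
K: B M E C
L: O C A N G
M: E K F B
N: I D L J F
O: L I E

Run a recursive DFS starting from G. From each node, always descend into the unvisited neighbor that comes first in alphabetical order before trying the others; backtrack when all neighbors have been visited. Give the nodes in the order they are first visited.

G, B, A, E, C, D, I, H, J, N, F, M, K, L, O

Visit G
G → B
B → A
A → E
E → C
C → D
D → I
I → H
I → J
J → N
N → F
F → M
M → K
N → L
L → O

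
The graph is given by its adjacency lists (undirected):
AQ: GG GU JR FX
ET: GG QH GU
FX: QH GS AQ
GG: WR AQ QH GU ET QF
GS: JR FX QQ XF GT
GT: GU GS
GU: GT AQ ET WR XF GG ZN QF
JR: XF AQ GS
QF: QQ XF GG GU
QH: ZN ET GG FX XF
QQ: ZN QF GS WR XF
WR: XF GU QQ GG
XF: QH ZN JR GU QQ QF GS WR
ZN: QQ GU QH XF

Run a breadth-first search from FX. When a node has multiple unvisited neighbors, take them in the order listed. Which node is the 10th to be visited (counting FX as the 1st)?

QQ

Visit FX; enqueue QH, GS, AQ → queue [QH, GS, AQ]
Visit QH; enqueue ZN, ET, GG, XF → queue [GS, AQ, ZN, ET, GG, XF]
Visit GS; enqueue JR, QQ, GT → queue [AQ, ZN, ET, GG, XF, JR, QQ, GT]
Visit AQ; enqueue GU → queue [ZN, ET, GG, XF, JR, QQ, GT, GU]
Visit ZN → queue [ET, GG, XF, JR, QQ, GT, GU]
Visit ET → queue [GG, XF, JR, QQ, GT, GU]
Visit GG; enqueue WR, QF → queue [XF, JR, QQ, GT, GU, WR, QF]
Visit XF → queue [JR, QQ, GT, GU, WR, QF]
Visit JR → queue [QQ, GT, GU, WR, QF]
Visit QQ → queue [GT, GU, WR, QF]
Visit GT → queue [GU, WR, QF]
Visit GU → queue [WR, QF]
Visit WR → queue [QF]
Visit QF → queue []

Visit order: FX, QH, GS, AQ, ZN, ET, GG, XF, JR, QQ, GT, GU, WR, QF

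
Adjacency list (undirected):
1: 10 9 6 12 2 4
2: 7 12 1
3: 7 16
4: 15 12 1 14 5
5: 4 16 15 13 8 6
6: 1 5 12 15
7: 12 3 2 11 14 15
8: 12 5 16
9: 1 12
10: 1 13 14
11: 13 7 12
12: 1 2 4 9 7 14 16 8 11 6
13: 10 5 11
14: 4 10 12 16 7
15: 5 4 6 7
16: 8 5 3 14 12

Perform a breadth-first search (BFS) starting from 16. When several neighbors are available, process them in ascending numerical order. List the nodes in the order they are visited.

Visit 16; enqueue 3, 5, 8, 12, 14 → queue [3, 5, 8, 12, 14]
Visit 3; enqueue 7 → queue [5, 8, 12, 14, 7]
Visit 5; enqueue 4, 6, 13, 15 → queue [8, 12, 14, 7, 4, 6, 13, 15]
Visit 8 → queue [12, 14, 7, 4, 6, 13, 15]
Visit 12; enqueue 1, 2, 9, 11 → queue [14, 7, 4, 6, 13, 15, 1, 2, 9, 11]
Visit 14; enqueue 10 → queue [7, 4, 6, 13, 15, 1, 2, 9, 11, 10]
Visit 7 → queue [4, 6, 13, 15, 1, 2, 9, 11, 10]
Visit 4 → queue [6, 13, 15, 1, 2, 9, 11, 10]
Visit 6 → queue [13, 15, 1, 2, 9, 11, 10]
Visit 13 → queue [15, 1, 2, 9, 11, 10]
Visit 15 → queue [1, 2, 9, 11, 10]
Visit 1 → queue [2, 9, 11, 10]
Visit 2 → queue [9, 11, 10]
Visit 9 → queue [11, 10]
Visit 11 → queue [10]
Visit 10 → queue []

16 -> 3 -> 5 -> 8 -> 12 -> 14 -> 7 -> 4 -> 6 -> 13 -> 15 -> 1 -> 2 -> 9 -> 11 -> 10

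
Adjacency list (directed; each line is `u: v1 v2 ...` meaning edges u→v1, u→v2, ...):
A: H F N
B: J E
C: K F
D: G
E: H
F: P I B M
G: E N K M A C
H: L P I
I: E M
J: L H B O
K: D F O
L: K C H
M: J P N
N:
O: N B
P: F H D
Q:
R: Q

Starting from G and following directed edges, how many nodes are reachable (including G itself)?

BFS from G visits: G, N, M, K, E, C, A, P, J, O, F, D, H, L, B, I
Reachable nodes: 16 of 18 total.

16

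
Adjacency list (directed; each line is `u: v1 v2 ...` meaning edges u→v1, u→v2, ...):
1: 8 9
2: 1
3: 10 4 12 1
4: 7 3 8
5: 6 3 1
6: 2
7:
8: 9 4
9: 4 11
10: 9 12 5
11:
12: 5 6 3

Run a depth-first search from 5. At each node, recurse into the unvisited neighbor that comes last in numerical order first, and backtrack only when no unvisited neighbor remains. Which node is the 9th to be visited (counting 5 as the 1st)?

7

Visit 5
5 → 6
6 → 2
2 → 1
1 → 9
9 → 11
9 → 4
4 → 8
4 → 7
4 → 3
3 → 12
3 → 10

Visit order: 5, 6, 2, 1, 9, 11, 4, 8, 7, 3, 12, 10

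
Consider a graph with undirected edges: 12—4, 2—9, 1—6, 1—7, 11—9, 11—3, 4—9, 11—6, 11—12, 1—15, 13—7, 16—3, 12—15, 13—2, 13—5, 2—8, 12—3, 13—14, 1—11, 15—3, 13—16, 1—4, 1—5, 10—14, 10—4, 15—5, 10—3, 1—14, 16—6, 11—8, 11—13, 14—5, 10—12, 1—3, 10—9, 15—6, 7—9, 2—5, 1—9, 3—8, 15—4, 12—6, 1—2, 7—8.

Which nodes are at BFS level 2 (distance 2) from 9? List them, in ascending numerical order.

Level 0: 9
Level 1: 1, 2, 4, 7, 10, 11
Level 2: 3, 5, 6, 8, 12, 13, 14, 15
Level 3: 16

3, 5, 6, 8, 12, 13, 14, 15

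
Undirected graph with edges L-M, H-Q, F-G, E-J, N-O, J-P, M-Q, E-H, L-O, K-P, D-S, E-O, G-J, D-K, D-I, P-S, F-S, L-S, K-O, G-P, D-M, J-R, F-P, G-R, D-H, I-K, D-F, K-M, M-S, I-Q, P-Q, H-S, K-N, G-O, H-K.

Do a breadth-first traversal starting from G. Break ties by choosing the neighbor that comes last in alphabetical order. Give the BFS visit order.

G -> R -> P -> O -> J -> F -> S -> Q -> K -> N -> L -> E -> D -> M -> H -> I

Visit G; enqueue R, P, O, J, F → queue [R, P, O, J, F]
Visit R → queue [P, O, J, F]
Visit P; enqueue S, Q, K → queue [O, J, F, S, Q, K]
Visit O; enqueue N, L, E → queue [J, F, S, Q, K, N, L, E]
Visit J → queue [F, S, Q, K, N, L, E]
Visit F; enqueue D → queue [S, Q, K, N, L, E, D]
Visit S; enqueue M, H → queue [Q, K, N, L, E, D, M, H]
Visit Q; enqueue I → queue [K, N, L, E, D, M, H, I]
Visit K → queue [N, L, E, D, M, H, I]
Visit N → queue [L, E, D, M, H, I]
Visit L → queue [E, D, M, H, I]
Visit E → queue [D, M, H, I]
Visit D → queue [M, H, I]
Visit M → queue [H, I]
Visit H → queue [I]
Visit I → queue []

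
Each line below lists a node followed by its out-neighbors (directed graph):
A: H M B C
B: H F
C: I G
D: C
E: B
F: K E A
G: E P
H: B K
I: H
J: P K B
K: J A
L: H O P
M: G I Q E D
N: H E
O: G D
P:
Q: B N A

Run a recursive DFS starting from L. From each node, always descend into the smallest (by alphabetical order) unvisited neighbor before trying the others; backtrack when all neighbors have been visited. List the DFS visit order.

L H B F A C G E P I M D Q N K J O

Visit L
L → H
H → B
B → F
F → A
A → C
C → G
G → E
G → P
C → I
A → M
M → D
M → Q
Q → N
F → K
K → J
L → O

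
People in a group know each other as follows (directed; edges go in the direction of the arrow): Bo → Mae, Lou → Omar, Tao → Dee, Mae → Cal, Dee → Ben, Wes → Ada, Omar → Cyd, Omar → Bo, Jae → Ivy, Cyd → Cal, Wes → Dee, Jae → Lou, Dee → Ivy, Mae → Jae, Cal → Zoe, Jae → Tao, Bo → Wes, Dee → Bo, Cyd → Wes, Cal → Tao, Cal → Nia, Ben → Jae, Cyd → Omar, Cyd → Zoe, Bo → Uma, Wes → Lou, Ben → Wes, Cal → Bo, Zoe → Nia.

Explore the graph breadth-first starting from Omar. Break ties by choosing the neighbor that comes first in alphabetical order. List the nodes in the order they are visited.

Omar Bo Cyd Mae Uma Wes Cal Zoe Jae Ada Dee Lou Nia Tao Ivy Ben

Visit Omar; enqueue Bo, Cyd → queue [Bo, Cyd]
Visit Bo; enqueue Mae, Uma, Wes → queue [Cyd, Mae, Uma, Wes]
Visit Cyd; enqueue Cal, Zoe → queue [Mae, Uma, Wes, Cal, Zoe]
Visit Mae; enqueue Jae → queue [Uma, Wes, Cal, Zoe, Jae]
Visit Uma → queue [Wes, Cal, Zoe, Jae]
Visit Wes; enqueue Ada, Dee, Lou → queue [Cal, Zoe, Jae, Ada, Dee, Lou]
Visit Cal; enqueue Nia, Tao → queue [Zoe, Jae, Ada, Dee, Lou, Nia, Tao]
Visit Zoe → queue [Jae, Ada, Dee, Lou, Nia, Tao]
Visit Jae; enqueue Ivy → queue [Ada, Dee, Lou, Nia, Tao, Ivy]
Visit Ada → queue [Dee, Lou, Nia, Tao, Ivy]
Visit Dee; enqueue Ben → queue [Lou, Nia, Tao, Ivy, Ben]
Visit Lou → queue [Nia, Tao, Ivy, Ben]
Visit Nia → queue [Tao, Ivy, Ben]
Visit Tao → queue [Ivy, Ben]
Visit Ivy → queue [Ben]
Visit Ben → queue []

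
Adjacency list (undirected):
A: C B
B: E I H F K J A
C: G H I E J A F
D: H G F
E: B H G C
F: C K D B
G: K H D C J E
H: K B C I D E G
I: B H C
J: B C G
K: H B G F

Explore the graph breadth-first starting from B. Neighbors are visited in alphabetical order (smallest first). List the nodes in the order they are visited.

Visit B; enqueue A, E, F, H, I, J, K → queue [A, E, F, H, I, J, K]
Visit A; enqueue C → queue [E, F, H, I, J, K, C]
Visit E; enqueue G → queue [F, H, I, J, K, C, G]
Visit F; enqueue D → queue [H, I, J, K, C, G, D]
Visit H → queue [I, J, K, C, G, D]
Visit I → queue [J, K, C, G, D]
Visit J → queue [K, C, G, D]
Visit K → queue [C, G, D]
Visit C → queue [G, D]
Visit G → queue [D]
Visit D → queue []

B A E F H I J K C G D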